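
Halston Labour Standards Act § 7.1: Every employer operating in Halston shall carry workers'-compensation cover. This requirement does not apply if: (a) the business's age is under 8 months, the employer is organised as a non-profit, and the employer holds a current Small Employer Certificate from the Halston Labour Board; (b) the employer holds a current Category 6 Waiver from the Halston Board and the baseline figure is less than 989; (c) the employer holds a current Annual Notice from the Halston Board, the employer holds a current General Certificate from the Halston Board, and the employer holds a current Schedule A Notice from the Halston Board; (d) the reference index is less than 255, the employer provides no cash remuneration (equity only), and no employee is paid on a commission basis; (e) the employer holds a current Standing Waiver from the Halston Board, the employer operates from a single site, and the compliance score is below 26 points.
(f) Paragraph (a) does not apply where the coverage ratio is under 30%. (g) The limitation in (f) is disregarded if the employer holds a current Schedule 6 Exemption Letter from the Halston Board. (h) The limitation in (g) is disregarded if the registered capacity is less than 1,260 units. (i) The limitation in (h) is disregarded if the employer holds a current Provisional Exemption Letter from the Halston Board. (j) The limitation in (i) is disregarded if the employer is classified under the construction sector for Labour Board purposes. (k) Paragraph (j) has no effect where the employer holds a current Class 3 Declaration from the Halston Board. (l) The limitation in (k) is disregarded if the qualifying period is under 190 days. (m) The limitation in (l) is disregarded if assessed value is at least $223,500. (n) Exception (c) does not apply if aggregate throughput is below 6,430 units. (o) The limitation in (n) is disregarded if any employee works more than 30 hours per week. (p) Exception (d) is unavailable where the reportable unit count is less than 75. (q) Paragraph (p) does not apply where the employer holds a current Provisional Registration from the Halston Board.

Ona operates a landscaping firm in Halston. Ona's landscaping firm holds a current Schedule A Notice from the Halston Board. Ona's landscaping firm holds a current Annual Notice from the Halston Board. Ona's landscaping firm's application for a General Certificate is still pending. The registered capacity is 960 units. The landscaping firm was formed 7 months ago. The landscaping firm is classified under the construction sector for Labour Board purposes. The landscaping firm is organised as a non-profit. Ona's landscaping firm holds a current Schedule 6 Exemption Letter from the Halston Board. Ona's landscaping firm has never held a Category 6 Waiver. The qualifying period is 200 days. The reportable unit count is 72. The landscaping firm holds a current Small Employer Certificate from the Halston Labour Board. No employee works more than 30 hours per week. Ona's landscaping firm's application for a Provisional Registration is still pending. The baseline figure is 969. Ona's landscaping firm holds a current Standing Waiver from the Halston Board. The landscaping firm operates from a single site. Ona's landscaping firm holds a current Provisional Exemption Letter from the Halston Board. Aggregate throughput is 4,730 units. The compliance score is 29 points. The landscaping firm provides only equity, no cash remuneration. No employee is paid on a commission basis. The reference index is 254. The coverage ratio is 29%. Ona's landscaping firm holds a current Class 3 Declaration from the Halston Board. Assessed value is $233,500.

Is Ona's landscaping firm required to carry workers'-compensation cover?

No — exception (a) applies; Ona's landscaping firm is not required to carry workers'-compensation cover.

All of (a)'s requirements are met (the business's age is 7 months, under the 8 months limit; the employer is a non-profit; a current Small Employer Certificate is held). Under paragraphs (f)–(m): (f) would limit (a) — the coverage ratio is 29%, under the 30% limit — but (g) sets (f) aside: (g) operates against (f): a current Schedule 6 Exemption Letter is held. (h) is triggered (the registered capacity is 960 units, less than the 1,260 units limit), but is itself disapplied by (i): (i) is triggered — a current Provisional Exemption Letter is held. (j) operates (the landscaping firm is classified under the construction sector), but is set aside by (k): (k) operates against (j): a current Class 3 Declaration is held. (l), which would lift (k), does not operate here — the qualifying period is 200 days, not under 190 days. So (a) applies.
Exception (b) does not apply: there is no Category 6 Waiver in force.
Exception (c) does not apply: there is no General Certificate in force.
Exception (d): the reference index is 254, less than the 255 limit; remuneration is equity-only; no employee is paid on commission — every condition holds. But: (p) operates against (d): the reportable unit count is 72, less than the 75 limit. (q) is inapplicable (no current Provisional Registration is held), so (p) stands. So (d) is unavailable.
Exception (e) requires that the compliance score is below 26 points; but the compliance score is 29 points, not below 26 points, so (e) is unavailable.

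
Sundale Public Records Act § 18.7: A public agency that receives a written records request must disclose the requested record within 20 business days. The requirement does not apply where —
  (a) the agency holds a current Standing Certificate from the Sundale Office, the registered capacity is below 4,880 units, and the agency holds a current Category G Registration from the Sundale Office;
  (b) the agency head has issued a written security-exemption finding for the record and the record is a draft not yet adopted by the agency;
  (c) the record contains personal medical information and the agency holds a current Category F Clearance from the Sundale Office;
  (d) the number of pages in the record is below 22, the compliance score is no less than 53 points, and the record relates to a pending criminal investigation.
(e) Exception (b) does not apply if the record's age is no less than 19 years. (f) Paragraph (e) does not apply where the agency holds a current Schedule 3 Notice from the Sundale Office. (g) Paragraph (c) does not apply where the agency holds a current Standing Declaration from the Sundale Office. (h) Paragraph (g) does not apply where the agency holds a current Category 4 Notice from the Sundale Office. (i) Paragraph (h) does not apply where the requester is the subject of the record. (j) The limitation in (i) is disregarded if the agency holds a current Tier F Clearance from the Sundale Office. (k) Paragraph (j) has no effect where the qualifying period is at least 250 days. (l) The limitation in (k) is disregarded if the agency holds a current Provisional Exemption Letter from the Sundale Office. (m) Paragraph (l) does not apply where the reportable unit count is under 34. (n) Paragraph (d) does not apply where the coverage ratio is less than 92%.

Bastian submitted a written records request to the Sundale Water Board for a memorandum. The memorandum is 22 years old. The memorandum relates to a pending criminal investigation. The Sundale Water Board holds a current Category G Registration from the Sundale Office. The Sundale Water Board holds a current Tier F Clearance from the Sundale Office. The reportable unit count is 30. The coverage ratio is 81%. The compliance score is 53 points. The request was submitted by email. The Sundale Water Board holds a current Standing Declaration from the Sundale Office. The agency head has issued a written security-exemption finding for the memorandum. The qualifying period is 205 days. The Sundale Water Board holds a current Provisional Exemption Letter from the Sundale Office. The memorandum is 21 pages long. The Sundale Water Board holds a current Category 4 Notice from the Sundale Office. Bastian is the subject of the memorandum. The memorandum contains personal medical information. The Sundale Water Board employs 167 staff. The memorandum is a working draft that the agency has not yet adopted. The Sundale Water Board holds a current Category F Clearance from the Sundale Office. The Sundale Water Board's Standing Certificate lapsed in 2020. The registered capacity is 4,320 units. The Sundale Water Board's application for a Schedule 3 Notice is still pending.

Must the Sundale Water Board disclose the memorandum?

No — exception (c) applies; the Sundale Water Board is not required to disclose the memorandum.

Exception (a) requires that the agency holds a current Standing Certificate from the Sundale Office; but no current Standing Certificate is held, so (a) is unavailable.
Exception (b): a written security-exemption finding has been issued; the memorandum is an unadopted draft — every condition holds. But: (e) operates against (b): the record's age is 22 years, meeting the 19 years threshold. (f) is not engaged (there is no Schedule 3 Notice in force), so (e) stands. Exception (b) does not apply.
Exception (c): the memorandum contains personal medical information; a current Category F Clearance is held — every condition holds. Applying paragraphs (g)–(m): (g) is engaged (a current Standing Declaration is held), but is itself disapplied by (h): (h) operates against (g): a current Category 4 Notice is held. (i) would limit (h) — Bastian is the subject of the memorandum — but (j) sets (i) aside: (j) is engaged — a current Tier F Clearance is held. (k), which would lift (j), is not triggered — the qualifying period is 205 days, short of 250 days. So (c) applies.
Exception (d): the number of pages in the record is 21, below the 22 limit; the compliance score is 53 points, meeting the 53 points threshold; the memorandum relates to a pending investigation — every condition holds. But applying paragraph (n): (n) applies — the coverage ratio is 81%, less than the 92% limit. (d) is therefore removed.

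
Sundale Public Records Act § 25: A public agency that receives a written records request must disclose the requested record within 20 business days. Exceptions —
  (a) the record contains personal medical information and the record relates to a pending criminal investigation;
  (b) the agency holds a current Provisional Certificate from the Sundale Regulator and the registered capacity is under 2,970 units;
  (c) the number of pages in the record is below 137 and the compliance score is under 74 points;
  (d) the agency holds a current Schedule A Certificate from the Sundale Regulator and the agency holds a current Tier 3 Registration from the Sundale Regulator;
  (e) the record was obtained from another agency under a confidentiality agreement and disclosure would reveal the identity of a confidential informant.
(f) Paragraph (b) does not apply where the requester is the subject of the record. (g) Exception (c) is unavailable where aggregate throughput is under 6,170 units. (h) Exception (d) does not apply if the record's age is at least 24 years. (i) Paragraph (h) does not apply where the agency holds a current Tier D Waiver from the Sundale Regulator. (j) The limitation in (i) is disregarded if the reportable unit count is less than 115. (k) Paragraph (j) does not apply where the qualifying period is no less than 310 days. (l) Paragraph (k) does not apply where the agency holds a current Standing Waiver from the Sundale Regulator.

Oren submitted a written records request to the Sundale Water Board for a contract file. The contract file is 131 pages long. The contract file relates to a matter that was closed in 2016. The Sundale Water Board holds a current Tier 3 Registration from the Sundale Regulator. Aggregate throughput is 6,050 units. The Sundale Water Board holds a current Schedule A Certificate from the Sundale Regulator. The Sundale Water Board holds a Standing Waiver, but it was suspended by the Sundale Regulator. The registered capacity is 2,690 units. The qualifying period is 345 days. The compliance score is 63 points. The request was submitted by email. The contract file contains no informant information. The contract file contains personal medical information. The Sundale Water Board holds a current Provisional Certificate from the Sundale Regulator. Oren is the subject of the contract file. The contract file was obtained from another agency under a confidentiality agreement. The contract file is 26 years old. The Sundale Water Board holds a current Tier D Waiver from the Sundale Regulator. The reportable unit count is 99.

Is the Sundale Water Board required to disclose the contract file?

Exception (a) requires that the record relates to a pending criminal investigation; but the contract file relates to a closed matter, so (a) is unavailable.
All of (b)'s requirements are met (a current Provisional Certificate is held; the registered capacity is 2,690 units, under the 2,970 units limit). But applying paragraph (f): (f) is triggered — Oren is the subject of the contract file. (b) is therefore removed.
Exception (c) is satisfied on its face — the number of pages in the record is 131, below the 137 limit; the compliance score is 63 points, under the 74 points limit. But: (g) operates — aggregate throughput is 6,050 units, under the 6,170 units limit. (c) is therefore removed.
All of (d)'s requirements are met (a current Schedule A Certificate is held; a current Tier 3 Registration is held). Under paragraphs (h)–(l): (h) would limit (d) — the record's age is 26 years, meeting the 24 years threshold — but (i) sets (h) aside: (i) applies — a current Tier D Waiver is held. (j) is engaged (the reportable unit count is 99, less than the 115 limit), but yields to (k): (k) is triggered — the qualifying period is 345 days, meeting the 310 days threshold. (l), which would lift (k), is inapplicable — no current Standing Waiver is held. (d) remains available.
Exception (e) does not apply: the contract file contains no informant information.

No — exception (d) applies; the Sundale Water Board is not required to disclose the contract file.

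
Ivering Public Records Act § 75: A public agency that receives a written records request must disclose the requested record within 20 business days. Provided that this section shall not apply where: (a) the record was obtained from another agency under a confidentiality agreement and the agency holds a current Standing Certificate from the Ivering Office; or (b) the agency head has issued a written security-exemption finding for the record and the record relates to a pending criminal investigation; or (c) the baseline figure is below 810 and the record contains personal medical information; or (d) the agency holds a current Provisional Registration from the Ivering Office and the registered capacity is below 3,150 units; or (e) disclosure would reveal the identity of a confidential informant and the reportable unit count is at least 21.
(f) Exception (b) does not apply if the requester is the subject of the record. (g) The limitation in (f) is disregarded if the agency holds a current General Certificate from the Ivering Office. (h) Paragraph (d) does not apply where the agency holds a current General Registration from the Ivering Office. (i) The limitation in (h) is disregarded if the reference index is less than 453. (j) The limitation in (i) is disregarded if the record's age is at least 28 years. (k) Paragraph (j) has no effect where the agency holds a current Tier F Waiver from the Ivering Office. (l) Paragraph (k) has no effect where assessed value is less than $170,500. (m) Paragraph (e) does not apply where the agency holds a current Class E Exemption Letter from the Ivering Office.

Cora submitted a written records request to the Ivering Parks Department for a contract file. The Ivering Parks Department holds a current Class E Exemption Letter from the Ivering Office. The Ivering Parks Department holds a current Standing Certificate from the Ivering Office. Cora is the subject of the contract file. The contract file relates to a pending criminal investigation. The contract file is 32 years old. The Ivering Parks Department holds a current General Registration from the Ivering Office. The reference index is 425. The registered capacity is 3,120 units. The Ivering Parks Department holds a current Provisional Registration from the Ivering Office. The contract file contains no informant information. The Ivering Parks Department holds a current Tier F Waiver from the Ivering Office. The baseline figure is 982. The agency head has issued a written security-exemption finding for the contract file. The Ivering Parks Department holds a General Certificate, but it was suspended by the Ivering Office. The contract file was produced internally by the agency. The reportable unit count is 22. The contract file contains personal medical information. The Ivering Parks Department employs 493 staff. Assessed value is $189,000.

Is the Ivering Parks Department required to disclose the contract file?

No — exception (d) applies; the Ivering Parks Department is not required to disclose the contract file.

Exception (a) requires that the record was obtained from another agency under a confidentiality agreement; but the contract file was produced internally, so (a) is unavailable.
Exception (b): a written security-exemption finding has been issued; the contract file relates to a pending investigation — every condition holds. Turning to paragraphs (f)–(g): (f) operates — Cora is the subject of the contract file. (g), which would lift (f), does not operate here — there is no General Certificate in force. So (b) is unavailable.
Exception (c) does not apply: the baseline figure is 982, not below 810.
Exception (d): a current Provisional Registration is held; the registered capacity is 3,120 units, below the 3,150 units limit — every condition holds. Applying paragraphs (h)–(l): (h) would limit (d) — a current General Registration is held — but (i) sets (h) aside: (i) is triggered — the reference index is 425, less than the 453 limit. (j) is triggered (the record's age is 32 years, meeting the 28 years threshold), but is itself disapplied by (k): (k) operates against (j): a current Tier F Waiver is held. (l) is not triggered (assessed value is $189,000, not less than $170,500), so (k) stands. So (d) applies.
Exception (e) fails — the contract file contains no informant information.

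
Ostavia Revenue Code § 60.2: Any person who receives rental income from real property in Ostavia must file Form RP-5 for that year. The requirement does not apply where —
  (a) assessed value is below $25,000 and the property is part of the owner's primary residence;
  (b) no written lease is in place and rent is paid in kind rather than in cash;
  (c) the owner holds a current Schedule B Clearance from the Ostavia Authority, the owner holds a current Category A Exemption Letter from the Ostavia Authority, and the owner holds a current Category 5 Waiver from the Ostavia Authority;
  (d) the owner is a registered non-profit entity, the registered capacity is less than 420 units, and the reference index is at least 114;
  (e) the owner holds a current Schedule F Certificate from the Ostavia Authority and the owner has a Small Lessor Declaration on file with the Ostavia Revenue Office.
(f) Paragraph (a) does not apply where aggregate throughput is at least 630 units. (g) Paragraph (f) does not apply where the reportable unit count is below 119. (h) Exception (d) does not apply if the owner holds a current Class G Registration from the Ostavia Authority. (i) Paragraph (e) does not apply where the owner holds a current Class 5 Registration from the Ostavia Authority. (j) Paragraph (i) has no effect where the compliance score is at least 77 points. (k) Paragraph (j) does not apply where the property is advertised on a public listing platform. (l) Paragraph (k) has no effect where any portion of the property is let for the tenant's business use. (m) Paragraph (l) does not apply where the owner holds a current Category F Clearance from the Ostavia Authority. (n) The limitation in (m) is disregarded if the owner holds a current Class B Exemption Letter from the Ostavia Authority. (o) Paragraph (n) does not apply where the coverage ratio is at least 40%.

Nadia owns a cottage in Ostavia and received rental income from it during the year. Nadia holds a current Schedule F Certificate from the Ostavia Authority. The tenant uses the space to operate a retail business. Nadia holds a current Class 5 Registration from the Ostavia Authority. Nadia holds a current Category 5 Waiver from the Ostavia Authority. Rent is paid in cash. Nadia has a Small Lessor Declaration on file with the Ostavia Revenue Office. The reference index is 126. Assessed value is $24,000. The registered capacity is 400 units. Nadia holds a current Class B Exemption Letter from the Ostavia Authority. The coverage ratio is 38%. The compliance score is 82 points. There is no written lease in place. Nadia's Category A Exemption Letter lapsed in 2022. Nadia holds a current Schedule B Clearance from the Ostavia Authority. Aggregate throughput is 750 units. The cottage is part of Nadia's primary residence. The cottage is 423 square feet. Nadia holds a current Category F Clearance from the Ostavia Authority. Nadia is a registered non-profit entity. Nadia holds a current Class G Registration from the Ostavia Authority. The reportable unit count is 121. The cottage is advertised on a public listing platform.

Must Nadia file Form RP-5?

Exception (a): assessed value is $24,000, below the $25,000 limit; the cottage is part of the primary residence — every condition holds. Turning to paragraphs (f)–(g): (f) applies — aggregate throughput is 750 units, meeting the 630 units threshold. (g) is not triggered (the reportable unit count is 121, not below 119), so (f) stands. Exception (a) does not apply.
Exception (b) does not apply: rent is paid in cash.
Exception (c) fails — there is no Category A Exemption Letter in force.
Exception (d): Nadia is a registered non-profit; the registered capacity is 400 units, less than the 420 units limit; the reference index is 126, meeting the 114 threshold — every condition holds. But: (h) operates against (d): a current Class G Registration is held. Exception (d) does not apply.
Exception (e)'s conditions are all satisfied: a current Schedule F Certificate is held; a Small Lessor Declaration is on file. Considering the limiting provisions: (i) is engaged (a current Class 5 Registration is held), but is itself disapplied by (j): (j) operates against (i): the compliance score is 82 points, meeting the 77 points threshold. (k) applies (the property is publicly advertised), but is set aside by (l): (l) operates against (k): the space is let for business use. (m) applies (a current Category F Clearance is held), but yields to (n): (n) operates against (m): a current Class B Exemption Letter is held. (o) is not triggered (the coverage ratio is 38%, short of 40%), so (n) stands. So (e) applies.

No — exception (e) applies; Nadia is not required to file Form RP-5.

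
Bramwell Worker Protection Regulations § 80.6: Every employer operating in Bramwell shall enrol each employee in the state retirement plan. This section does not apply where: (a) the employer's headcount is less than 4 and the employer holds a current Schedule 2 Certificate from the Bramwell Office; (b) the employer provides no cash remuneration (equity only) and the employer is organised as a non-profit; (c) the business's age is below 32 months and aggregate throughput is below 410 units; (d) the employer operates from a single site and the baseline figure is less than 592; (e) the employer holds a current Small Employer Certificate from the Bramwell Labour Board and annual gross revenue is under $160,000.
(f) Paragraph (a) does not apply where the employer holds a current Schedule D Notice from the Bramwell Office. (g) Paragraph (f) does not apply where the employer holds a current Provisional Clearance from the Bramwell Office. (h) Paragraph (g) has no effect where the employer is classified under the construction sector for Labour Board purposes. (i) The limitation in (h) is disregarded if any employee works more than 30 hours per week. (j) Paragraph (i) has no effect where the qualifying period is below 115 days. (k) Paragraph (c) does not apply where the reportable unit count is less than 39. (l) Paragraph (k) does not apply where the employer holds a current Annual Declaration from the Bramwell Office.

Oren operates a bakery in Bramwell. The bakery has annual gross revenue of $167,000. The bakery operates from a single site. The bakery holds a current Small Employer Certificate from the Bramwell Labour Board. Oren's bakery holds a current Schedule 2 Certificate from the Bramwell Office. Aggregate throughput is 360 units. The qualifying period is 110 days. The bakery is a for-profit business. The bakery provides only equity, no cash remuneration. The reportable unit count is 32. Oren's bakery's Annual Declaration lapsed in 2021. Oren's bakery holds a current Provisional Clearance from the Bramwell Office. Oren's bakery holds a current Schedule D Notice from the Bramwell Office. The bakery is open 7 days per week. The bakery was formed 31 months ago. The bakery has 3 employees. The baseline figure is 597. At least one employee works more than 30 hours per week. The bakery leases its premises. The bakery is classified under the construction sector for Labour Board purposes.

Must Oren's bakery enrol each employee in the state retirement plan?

Yes — Oren's bakery must enrol each employee in the state retirement plan.

All of (a)'s requirements are met (the employer's headcount is 3, less than the 4 limit; a current Schedule 2 Certificate is held). However, paragraphs (f)–(j) must be considered: (f) operates against (a): a current Schedule D Notice is held. (g) applies (a current Provisional Clearance is held), but is set aside by (h): (h) operates against (g): the bakery is classified under the construction sector. (i) is engaged (at least one employee exceeds 30 hours/week), but is displaced by (j): (j) operates against (i): the qualifying period is 110 days, below the 115 days limit. (a) is therefore removed.
Exception (b) does not apply: the employer is for-profit.
Exception (c): the business's age is 31 months, below the 32 months limit; aggregate throughput is 360 units, below the 410 units limit — every condition holds. But: (k) operates — the reportable unit count is 32, less than the 39 limit. (l) is inapplicable (there is no Annual Declaration in force), so (k) stands. (c) is therefore removed.
Exception (d) does not apply: the baseline figure is 597, not less than 592.
Exception (e) does not apply: annual gross revenue is $167,000, not under $160,000.
No exception is made out. Oren's bakery falls within the general rule.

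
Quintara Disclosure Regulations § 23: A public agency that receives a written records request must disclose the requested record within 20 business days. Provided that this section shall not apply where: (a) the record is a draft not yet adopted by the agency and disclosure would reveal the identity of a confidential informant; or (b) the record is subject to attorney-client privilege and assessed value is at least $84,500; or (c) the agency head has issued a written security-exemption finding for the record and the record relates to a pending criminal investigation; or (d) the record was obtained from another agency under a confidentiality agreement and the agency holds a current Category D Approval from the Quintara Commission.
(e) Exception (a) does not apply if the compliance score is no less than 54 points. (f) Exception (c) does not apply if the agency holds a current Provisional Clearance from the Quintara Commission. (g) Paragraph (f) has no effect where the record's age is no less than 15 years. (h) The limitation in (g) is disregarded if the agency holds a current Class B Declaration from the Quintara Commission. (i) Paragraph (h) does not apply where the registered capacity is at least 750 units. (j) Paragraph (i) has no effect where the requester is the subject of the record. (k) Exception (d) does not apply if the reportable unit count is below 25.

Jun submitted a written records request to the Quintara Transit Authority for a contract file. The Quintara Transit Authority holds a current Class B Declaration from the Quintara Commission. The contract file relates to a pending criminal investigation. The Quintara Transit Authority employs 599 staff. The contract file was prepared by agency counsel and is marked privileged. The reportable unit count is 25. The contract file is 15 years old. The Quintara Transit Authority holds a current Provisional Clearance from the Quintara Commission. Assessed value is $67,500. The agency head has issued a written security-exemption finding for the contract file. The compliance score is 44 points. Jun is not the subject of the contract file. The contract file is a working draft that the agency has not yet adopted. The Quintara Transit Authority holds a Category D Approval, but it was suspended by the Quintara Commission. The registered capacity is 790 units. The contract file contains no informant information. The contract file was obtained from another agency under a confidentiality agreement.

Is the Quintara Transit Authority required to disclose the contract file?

Exception (a) requires that disclosure would reveal the identity of a confidential informant; but the contract file contains no informant information, so (a) is unavailable.
Exception (b) fails — assessed value is $67,500, short of $84,500.
Exception (c) is satisfied on its face — a written security-exemption finding has been issued; the contract file relates to a pending investigation. Applying paragraphs (f)–(j): (f) would limit (c) — a current Provisional Clearance is held — but (g) sets (f) aside: (g) operates against (f): the record's age is 15 years, meeting the 15 years threshold. (h) applies (a current Class B Declaration is held), but is set aside by (i): (i) operates against (h): the registered capacity is 790 units, meeting the 750 units threshold. (j) is not triggered (Jun is not the subject of the contract file), so (i) stands. So (c) applies.
Exception (d) requires that the agency holds a current Category D Approval from the Quintara Commission; but no current Category D Approval is held, so (d) is unavailable.

No — exception (c) applies; the Quintara Transit Authority is not required to disclose the contract file.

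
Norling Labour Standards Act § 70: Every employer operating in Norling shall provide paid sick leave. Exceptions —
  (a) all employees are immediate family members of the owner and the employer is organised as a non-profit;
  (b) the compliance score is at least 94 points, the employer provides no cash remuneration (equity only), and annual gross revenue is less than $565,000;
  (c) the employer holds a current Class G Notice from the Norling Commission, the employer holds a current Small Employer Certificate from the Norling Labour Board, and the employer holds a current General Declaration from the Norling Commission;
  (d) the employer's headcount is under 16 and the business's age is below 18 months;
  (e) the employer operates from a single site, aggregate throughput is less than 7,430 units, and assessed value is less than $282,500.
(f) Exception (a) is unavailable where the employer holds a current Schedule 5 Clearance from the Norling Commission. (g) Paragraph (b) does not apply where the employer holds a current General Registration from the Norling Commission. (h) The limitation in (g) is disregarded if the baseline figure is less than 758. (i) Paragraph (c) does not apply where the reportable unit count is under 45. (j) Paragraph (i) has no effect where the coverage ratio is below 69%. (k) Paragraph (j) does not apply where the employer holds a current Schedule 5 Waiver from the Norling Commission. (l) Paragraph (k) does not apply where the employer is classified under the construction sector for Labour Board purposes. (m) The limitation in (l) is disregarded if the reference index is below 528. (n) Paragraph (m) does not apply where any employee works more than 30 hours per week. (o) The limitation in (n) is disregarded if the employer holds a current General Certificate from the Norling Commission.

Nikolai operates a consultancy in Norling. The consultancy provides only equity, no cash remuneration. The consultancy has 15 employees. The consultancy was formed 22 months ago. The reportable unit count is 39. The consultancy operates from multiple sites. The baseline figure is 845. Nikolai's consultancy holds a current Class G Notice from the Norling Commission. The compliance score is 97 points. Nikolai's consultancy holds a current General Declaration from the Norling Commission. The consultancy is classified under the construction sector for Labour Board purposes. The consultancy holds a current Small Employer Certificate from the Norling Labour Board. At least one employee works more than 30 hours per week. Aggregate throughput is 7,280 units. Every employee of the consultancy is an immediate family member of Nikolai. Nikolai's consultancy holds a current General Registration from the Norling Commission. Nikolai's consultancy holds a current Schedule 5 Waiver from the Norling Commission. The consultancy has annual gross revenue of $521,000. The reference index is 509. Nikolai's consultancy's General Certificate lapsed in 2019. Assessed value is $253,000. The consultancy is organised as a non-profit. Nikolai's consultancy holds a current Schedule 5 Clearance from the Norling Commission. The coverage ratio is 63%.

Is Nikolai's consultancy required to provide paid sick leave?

No — exception (c) applies; Nikolai's consultancy is not required to provide paid sick leave.

Exception (a) is satisfied on its face — every employee is an immediate family member; the employer is a non-profit. But: (f) operates — a current Schedule 5 Clearance is held. Exception (a) does not apply.
Exception (b)'s conditions are all satisfied: the compliance score is 97 points, meeting the 94 points threshold; remuneration is equity-only; annual gross revenue is $521,000, less than the $565,000 limit. But: (g) applies — a current General Registration is held. (h) is inapplicable (the baseline figure is 845, not less than 758), so (g) stands. Exception (b) does not apply.
Exception (c) is satisfied on its face — a current Class G Notice is held; a current Small Employer Certificate is held; a current General Declaration is held. Under paragraphs (i)–(o): (i) is triggered (the reportable unit count is 39, under the 45 limit), but is displaced by (j): (j) operates against (i): the coverage ratio is 63%, below the 69% limit. (k) would limit (j) — a current Schedule 5 Waiver is held — but (l) sets (k) aside: (l) operates against (k): the consultancy is classified under the construction sector. (m) is triggered (the reference index is 509, below the 528 limit), but is set aside by (n): (n) operates against (m): at least one employee exceeds 30 hours/week. (o) is not engaged (no current General Certificate is held), so (n) stands. Exception (c) stands.
Exception (d) does not apply: the business's age is 22 months, not below 18 months.
Exception (e) fails — the employer operates from multiple sites.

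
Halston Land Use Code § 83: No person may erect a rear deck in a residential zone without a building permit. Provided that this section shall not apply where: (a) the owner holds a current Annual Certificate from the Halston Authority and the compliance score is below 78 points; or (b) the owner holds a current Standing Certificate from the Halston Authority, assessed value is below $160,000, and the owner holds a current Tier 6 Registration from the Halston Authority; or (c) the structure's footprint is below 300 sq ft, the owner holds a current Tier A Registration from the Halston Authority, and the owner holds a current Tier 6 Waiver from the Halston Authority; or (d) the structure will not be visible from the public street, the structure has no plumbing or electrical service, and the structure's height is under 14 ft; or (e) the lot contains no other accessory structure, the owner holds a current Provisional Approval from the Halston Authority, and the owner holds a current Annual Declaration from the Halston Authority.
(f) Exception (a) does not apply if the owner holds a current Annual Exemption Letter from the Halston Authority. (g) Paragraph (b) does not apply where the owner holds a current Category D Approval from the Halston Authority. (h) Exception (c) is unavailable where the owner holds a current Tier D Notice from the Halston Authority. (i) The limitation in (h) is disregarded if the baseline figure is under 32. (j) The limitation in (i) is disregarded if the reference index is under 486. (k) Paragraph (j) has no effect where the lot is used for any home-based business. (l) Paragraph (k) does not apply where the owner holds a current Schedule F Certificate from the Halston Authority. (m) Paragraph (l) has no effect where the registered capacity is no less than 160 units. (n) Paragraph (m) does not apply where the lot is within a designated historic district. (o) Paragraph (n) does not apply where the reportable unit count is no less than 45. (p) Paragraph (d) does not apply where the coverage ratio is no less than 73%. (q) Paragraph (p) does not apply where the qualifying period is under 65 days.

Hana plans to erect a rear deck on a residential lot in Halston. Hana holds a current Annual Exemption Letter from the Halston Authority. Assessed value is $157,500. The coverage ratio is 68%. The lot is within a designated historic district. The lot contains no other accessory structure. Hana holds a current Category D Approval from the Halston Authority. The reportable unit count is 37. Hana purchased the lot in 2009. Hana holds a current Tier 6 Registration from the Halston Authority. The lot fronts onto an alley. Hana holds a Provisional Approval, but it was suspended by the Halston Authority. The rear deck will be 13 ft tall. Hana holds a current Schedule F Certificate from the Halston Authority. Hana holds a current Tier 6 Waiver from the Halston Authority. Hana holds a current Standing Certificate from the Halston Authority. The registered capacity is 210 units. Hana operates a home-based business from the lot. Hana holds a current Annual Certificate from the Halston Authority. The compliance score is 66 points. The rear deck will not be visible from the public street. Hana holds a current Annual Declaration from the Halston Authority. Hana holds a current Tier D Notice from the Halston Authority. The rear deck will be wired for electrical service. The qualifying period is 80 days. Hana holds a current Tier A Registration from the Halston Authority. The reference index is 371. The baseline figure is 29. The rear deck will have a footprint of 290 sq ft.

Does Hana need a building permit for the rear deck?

All of (a)'s requirements are met (a current Annual Certificate is held; the compliance score is 66 points, below the 78 points limit). But: (f) applies — a current Annual Exemption Letter is held. So (a) is unavailable.
All of (b)'s requirements are met (a current Standing Certificate is held; assessed value is $157,500, below the $160,000 limit; a current Tier 6 Registration is held). However, paragraph (g) must be considered: (g) operates — a current Category D Approval is held. So (b) is unavailable.
Exception (c) is satisfied on its face — the structure's footprint is 290 sq ft, below the 300 sq ft limit; a current Tier A Registration is held; a current Tier 6 Waiver is held. But applying paragraphs (h)–(o): (h) is triggered — a current Tier D Notice is held. (i) applies (the baseline figure is 29, under the 32 limit), but is overridden by (j): (j) applies — the reference index is 371, under the 486 limit. (k) would limit (j) — a home-based business operates on the lot — but (l) sets (k) aside: (l) operates against (k): a current Schedule F Certificate is held. (m) is triggered (the registered capacity is 210 units, meeting the 160 units threshold), but is overridden by (n): (n) is engaged — the lot is in a historic district. (o), which would lift (n), is inapplicable — the reportable unit count is 37, short of 45. So (c) is unavailable.
Exception (d) fails — electrical service is planned.
Exception (e) requires that the owner holds a current Provisional Approval from the Halston Authority; but there is no Provisional Approval in force, so (e) is unavailable.
No exception displaces § 83.

Yes — Hana must obtain a building permit.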